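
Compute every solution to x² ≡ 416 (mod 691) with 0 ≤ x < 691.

Since 691 ≡ 3 (mod 4), a square root of 416 is 416^((691+1)/4) = 416^173 mod 691.
Repeated squaring: 416^2≡306, 416^4≡351, 416^8≡203, 416^16≡440, 416^32≡120, 416^64≡580, 416^128≡574 (mod 691).
416^173 = 416^(128+32+8+4+1) ≡ 236 (mod 691).
Check: 236² = 55696 ≡ 416 (mod 691). The two roots are 236 and 455.

236, 455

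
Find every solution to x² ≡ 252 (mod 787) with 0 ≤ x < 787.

Since 787 ≡ 3 (mod 4), a square root of 252 is 252^((787+1)/4) = 252^197 mod 787.
Repeated squaring: 252^2≡544, 252^4≡24, 252^8≡576, 252^16≡449, 252^32≡129, 252^64≡114, 252^128≡404 (mod 787).
252^197 = 252^(128+64+4+1) ≡ 630 (mod 787).
Check: 630² = 396900 ≡ 252 (mod 787). The two roots are 157 and 630.

157, 630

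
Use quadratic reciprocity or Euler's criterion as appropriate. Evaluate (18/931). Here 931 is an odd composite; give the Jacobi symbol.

Pull out 2: since 931 ≡ 3 (mod 8), (2/931) = -1.
Reciprocity: 9 ≡ 1 and 931 ≡ 3 (mod 4), so (9/931) = +(931/9).
Reduce top mod 9: now compute (4/9).
Pull out 2^2: since 9 ≡ 1 (mod 8), (2/9) = +1, so (2/9)^2 = +1.
Reached (1/9) = 1. Collecting the sign flips along the way, the symbol is -1.

-1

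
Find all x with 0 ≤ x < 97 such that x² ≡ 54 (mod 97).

97 ≡ 1 (mod 4), so we find a root by search.
Trying successive values, 32² = 1024 ≡ 54 (mod 97). The other root is 97 − 32 = 65.

32, 65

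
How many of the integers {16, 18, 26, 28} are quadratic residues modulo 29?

2

(16/29) = +1 → QR.
(18/29) = -1 → non-residue.
(26/29) = -1 → non-residue.
(28/29) = +1 → QR.
Total quadratic residues among the 4: 2.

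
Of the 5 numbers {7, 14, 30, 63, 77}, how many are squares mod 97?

(7/97) = -1 → non-residue.
(14/97) = -1 → non-residue.
(30/97) = -1 → non-residue.
(63/97) = -1 → non-residue.
(77/97) = -1 → non-residue.
Total quadratic residues among the 5: 0.

0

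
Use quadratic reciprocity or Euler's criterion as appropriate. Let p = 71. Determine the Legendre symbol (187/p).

Euler's criterion: (187/71) ≡ 45^35 (mod 71).
45^2 ≡ 37 (mod 71)
45^4 ≡ 20 (mod 71)
45^8 ≡ 45 (mod 71)
45^16 ≡ 37 (mod 71)
45^32 ≡ 20 (mod 71)
45^35 = 45^(32+2+1) ≡ 1 (mod 71).
Result is 1, so (187/71) = 1.

1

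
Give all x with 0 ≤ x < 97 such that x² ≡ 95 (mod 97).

17, 80

97 ≡ 1 (mod 4), so we find a root by search.
Trying successive values, 17² = 289 ≡ 95 (mod 97). The other root is 97 − 17 = 80.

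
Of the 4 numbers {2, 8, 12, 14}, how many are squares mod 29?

(2/29) = -1 → non-residue.
(8/29) = -1 → non-residue.
(12/29) = -1 → non-residue.
(14/29) = -1 → non-residue.
Total quadratic residues among the 4: 0.

0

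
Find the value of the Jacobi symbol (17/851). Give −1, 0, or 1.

1

Reciprocity: 17 ≡ 1 and 851 ≡ 3 (mod 4), so (17/851) = +(851/17).
Reduce top mod 17: now compute (1/17).
Reached (1/17) = 1. Collecting the sign flips along the way, the symbol is +1.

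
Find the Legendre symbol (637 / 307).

Euler's criterion: (637/307) ≡ 23^153 (mod 307).
23^2 ≡ 222 (mod 307)
23^4 ≡ 164 (mod 307)
23^8 ≡ 187 (mod 307)
23^16 ≡ 278 (mod 307)
23^32 ≡ 227 (mod 307)
23^64 ≡ 260 (mod 307)
23^128 ≡ 60 (mod 307)
23^153 = 23^(128+16+8+1) ≡ 306 (mod 307).
Result is 306 ≡ −1, so (637/307) = −1.

-1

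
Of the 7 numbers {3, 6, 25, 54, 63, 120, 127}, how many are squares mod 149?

6

(3/149) = -1 → non-residue.
(6/149) = +1 → QR.
(25/149) = +1 → QR.
(54/149) = +1 → QR.
(63/149) = +1 → QR.
(120/149) = +1 → QR.
(127/149) = +1 → QR.
Total quadratic residues among the 7: 6.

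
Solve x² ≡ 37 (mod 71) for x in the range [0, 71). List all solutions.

Since 71 ≡ 3 (mod 4), a square root of 37 is 37^((71+1)/4) = 37^18 mod 71.
Repeated squaring: 37^2≡20, 37^4≡45, 37^8≡37, 37^16≡20 (mod 71).
37^18 = 37^(16+2) ≡ 45 (mod 71).
Check: 45² = 2025 ≡ 37 (mod 71). The two roots are 26 and 45.

26, 45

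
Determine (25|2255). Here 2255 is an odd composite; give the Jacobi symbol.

0

Reciprocity: 25 ≡ 1 and 2255 ≡ 3 (mod 4), so (25/2255) = +(2255/25).
Reduce top mod 25: now compute (5/25).
Reciprocity: 5 ≡ 1 and 25 ≡ 1 (mod 4), so (5/25) = +(25/5).
Reduce top mod 5: now compute (0/5).
Top reduces to 0: gcd > 1, so the symbol is 0.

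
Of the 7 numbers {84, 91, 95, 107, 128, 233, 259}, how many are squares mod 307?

3

(84/307) = -1 → non-residue.
(91/307) = -1 → non-residue.
(95/307) = -1 → non-residue.
(107/307) = +1 → QR.
(128/307) = -1 → non-residue.
(233/307) = +1 → QR.
(259/307) = +1 → QR.
Total quadratic residues among the 7: 3.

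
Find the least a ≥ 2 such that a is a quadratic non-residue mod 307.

(2/307) = −1, so 2 is the smallest positive non-residue mod 307.

2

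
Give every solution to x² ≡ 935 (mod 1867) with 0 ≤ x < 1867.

Since 1867 ≡ 3 (mod 4), a square root of 935 is 935^((1867+1)/4) = 935^467 mod 1867.
Repeated squaring: 935^2≡469, 935^4≡1522, 935^8≡1404, 935^16≡1531, 935^32≡876, 935^64≡39, 935^128≡1521, 935^256≡228 (mod 1867).
935^467 = 935^(256+128+64+16+2+1) ≡ 448 (mod 1867).
Check: 448² = 200704 ≡ 935 (mod 1867). The two roots are 448 and 1419.

448, 1419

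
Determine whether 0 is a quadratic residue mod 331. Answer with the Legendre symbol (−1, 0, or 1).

Top reduces to 0: gcd > 1, so the symbol is 0.

0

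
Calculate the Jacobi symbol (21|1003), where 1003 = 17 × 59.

Reciprocity: 21 ≡ 1 and 1003 ≡ 3 (mod 4), so (21/1003) = +(1003/21).
Reduce top mod 21: now compute (16/21).
Pull out 2^4: since 21 ≡ 5 (mod 8), (2/21) = -1, so (2/21)^4 = +1.
Reached (1/21) = 1. Collecting the sign flips along the way, the symbol is +1.

1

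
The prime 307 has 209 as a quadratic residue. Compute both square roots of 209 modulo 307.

Since 307 ≡ 3 (mod 4), a square root of 209 is 209^((307+1)/4) = 209^77 mod 307.
Repeated squaring: 209^2≡87, 209^4≡201, 209^8≡184, 209^16≡86, 209^32≡28, 209^64≡170 (mod 307).
209^77 = 209^(64+8+4+1) ≡ 165 (mod 307).
Check: 165² = 27225 ≡ 209 (mod 307). The two roots are 142 and 165.

142, 165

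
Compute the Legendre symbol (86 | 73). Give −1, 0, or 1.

First reduce: 86 ≡ 13 (mod 73).
Reciprocity: 13 ≡ 1 and 73 ≡ 1 (mod 4), so (13/73) = +(73/13).
Reduce top mod 13: now compute (8/13).
Pull out 2^3: since 13 ≡ 5 (mod 8), (2/13) = -1, so (2/13)^3 = -1.
Reached (1/13) = 1. Collecting the sign flips along the way, the symbol is -1.

-1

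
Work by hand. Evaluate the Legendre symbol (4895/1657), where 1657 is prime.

1

First reduce: 4895 ≡ 1581 (mod 1657).
Reciprocity: 1581 ≡ 1 and 1657 ≡ 1 (mod 4), so (1581/1657) = +(1657/1581).
Reduce top mod 1581: now compute (76/1581).
Pull out 2^2: since 1581 ≡ 5 (mod 8), (2/1581) = -1, so (2/1581)^2 = +1.
Reciprocity: 19 ≡ 3 and 1581 ≡ 1 (mod 4), so (19/1581) = +(1581/19).
Reduce top mod 19: now compute (4/19).
Pull out 2^2: since 19 ≡ 3 (mod 8), (2/19) = -1, so (2/19)^2 = +1.
Reached (1/19) = 1. Collecting the sign flips along the way, the symbol is +1.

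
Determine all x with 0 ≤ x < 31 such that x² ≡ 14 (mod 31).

Since 31 ≡ 3 (mod 4), a square root of 14 is 14^((31+1)/4) = 14^8 mod 31.
Repeated squaring: 14^2≡10, 14^4≡7, 14^8≡18 (mod 31).
14^8 = 14^(8) ≡ 18 (mod 31).
Check: 18² = 324 ≡ 14 (mod 31). The two roots are 13 and 18.

13, 18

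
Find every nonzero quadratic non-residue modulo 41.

3,6,7,11,12,13,14,15,17,19,22,24,26,27,28,29,30,34,35,38

Square k = 1,…,20 (k and 41−k give the same square):
1²=1, 2²=4, 3²=9, 4²=16, 5²=25, 6²=36, 7²≡8, 8²≡23, 9²≡40, 10²≡18, 11²≡39, 12²≡21, 13²≡5, 14²≡32, 15²≡20, 16²≡10, 17²≡2, 18²≡37, 19²≡33, 20²≡31 (mod 41).
The residues are {1, 2, 4, 5, 8, 9, 10, 16, 18, 20, 21, 23, 25, 31, 32, 33, 36, 37, 39, 40}; the non-residues are the remaining 20 nonzero classes.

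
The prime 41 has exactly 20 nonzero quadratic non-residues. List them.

Square k = 1,…,20 (k and 41−k give the same square):
1²=1, 2²=4, 3²=9, 4²=16, 5²=25, 6²=36, 7²≡8, 8²≡23, 9²≡40, 10²≡18, 11²≡39, 12²≡21, 13²≡5, 14²≡32, 15²≡20, 16²≡10, 17²≡2, 18²≡37, 19²≡33, 20²≡31 (mod 41).
The residues are {1, 2, 4, 5, 8, 9, 10, 16, 18, 20, 21, 23, 25, 31, 32, 33, 36, 37, 39, 40}; the non-residues are the remaining 20 nonzero classes.

3, 6, 7, 11, 12, 13, 14, 15, 17, 19, 22, 24, 26, 27, 28, 29, 30, 34, 35, 38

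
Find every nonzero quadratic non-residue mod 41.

3 6 7 11 12 13 14 15 17 19 22 24 26 27 28 29 30 34 35 38

Square k = 1,…,20 (k and 41−k give the same square):
1²=1, 2²=4, 3²=9, 4²=16, 5²=25, 6²=36, 7²≡8, 8²≡23, 9²≡40, 10²≡18, 11²≡39, 12²≡21, 13²≡5, 14²≡32, 15²≡20, 16²≡10, 17²≡2, 18²≡37, 19²≡33, 20²≡31 (mod 41).
The residues are {1, 2, 4, 5, 8, 9, 10, 16, 18, 20, 21, 23, 25, 31, 32, 33, 36, 37, 39, 40}; the non-residues are the remaining 20 nonzero classes.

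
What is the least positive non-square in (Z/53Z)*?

(2/53) = −1, so 2 is the smallest positive non-residue mod 53.

2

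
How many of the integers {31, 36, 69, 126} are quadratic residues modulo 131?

1

(31/131) = -1 → non-residue.
(36/131) = +1 → QR.
(69/131) = -1 → non-residue.
(126/131) = -1 → non-residue.
Total quadratic residues among the 4: 1.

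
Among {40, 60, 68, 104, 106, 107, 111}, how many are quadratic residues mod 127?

(40/127) = -1 → non-residue.
(60/127) = +1 → QR.
(68/127) = +1 → QR.
(104/127) = +1 → QR.
(106/127) = -1 → non-residue.
(107/127) = +1 → QR.
(111/127) = -1 → non-residue.
Total quadratic residues among the 7: 4.

4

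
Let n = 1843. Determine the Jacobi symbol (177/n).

-1

Reciprocity: 177 ≡ 1 and 1843 ≡ 3 (mod 4), so (177/1843) = +(1843/177).
Reduce top mod 177: now compute (73/177).
Reciprocity: 73 ≡ 1 and 177 ≡ 1 (mod 4), so (73/177) = +(177/73).
Reduce top mod 73: now compute (31/73).
Reciprocity: 31 ≡ 3 and 73 ≡ 1 (mod 4), so (31/73) = +(73/31).
Reduce top mod 31: now compute (11/31).
Reciprocity: 11 ≡ 3 and 31 ≡ 3 (mod 4), so (11/31) = −(31/11).
Reduce top mod 11: now compute (9/11).
Reciprocity: 9 ≡ 1 and 11 ≡ 3 (mod 4), so (9/11) = +(11/9).
Reduce top mod 9: now compute (2/9).
Pull out 2: since 9 ≡ 1 (mod 8), (2/9) = +1.
Reached (1/9) = 1. Collecting the sign flips along the way, the symbol is -1.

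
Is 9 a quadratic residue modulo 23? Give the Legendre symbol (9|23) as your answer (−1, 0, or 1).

Euler's criterion: (9/23) ≡ 9^11 (mod 23).
9^2 ≡ 12 (mod 23)
9^4 ≡ 6 (mod 23)
9^8 ≡ 13 (mod 23)
9^11 = 9^(8+2+1) ≡ 1 (mod 23).
Result is 1, so (9/23) = 1.

1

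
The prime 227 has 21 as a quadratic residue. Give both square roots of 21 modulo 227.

34, 193

Since 227 ≡ 3 (mod 4), a square root of 21 is 21^((227+1)/4) = 21^57 mod 227.
Repeated squaring: 21^2≡214, 21^4≡169, 21^8≡186, 21^16≡92, 21^32≡65 (mod 227).
21^57 = 21^(32+16+8+1) ≡ 34 (mod 227).
Check: 34² = 1156 ≡ 21 (mod 227). The two roots are 34 and 193.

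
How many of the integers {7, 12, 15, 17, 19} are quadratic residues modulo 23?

1

(7/23) = -1 → non-residue.
(12/23) = +1 → QR.
(15/23) = -1 → non-residue.
(17/23) = -1 → non-residue.
(19/23) = -1 → non-residue.
Total quadratic residues among the 5: 1.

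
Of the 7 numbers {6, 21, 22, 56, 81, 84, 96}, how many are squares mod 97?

4

(6/97) = +1 → QR.
(21/97) = -1 → non-residue.
(22/97) = +1 → QR.
(56/97) = -1 → non-residue.
(81/97) = +1 → QR.
(84/97) = -1 → non-residue.
(96/97) = +1 → QR.
Total quadratic residues among the 7: 4.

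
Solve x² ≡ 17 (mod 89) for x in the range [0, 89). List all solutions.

27, 62

89 ≡ 1 (mod 4), so we find a root by search.
Trying successive values, 27² = 729 ≡ 17 (mod 89). The other root is 89 − 27 = 62.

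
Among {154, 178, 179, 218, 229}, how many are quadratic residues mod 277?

(154/277) = +1 → QR.
(178/277) = -1 → non-residue.
(179/277) = -1 → non-residue.
(218/277) = +1 → QR.
(229/277) = +1 → QR.
Total quadratic residues among the 5: 3.

3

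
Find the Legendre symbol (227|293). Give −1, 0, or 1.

-1

Reciprocity: 227 ≡ 3 and 293 ≡ 1 (mod 4), so (227/293) = +(293/227).
Reduce top mod 227: now compute (66/227).
Pull out 2: since 227 ≡ 3 (mod 8), (2/227) = -1.
Reciprocity: 33 ≡ 1 and 227 ≡ 3 (mod 4), so (33/227) = +(227/33).
Reduce top mod 33: now compute (29/33).
Reciprocity: 29 ≡ 1 and 33 ≡ 1 (mod 4), so (29/33) = +(33/29).
Reduce top mod 29: now compute (4/29).
Pull out 2^2: since 29 ≡ 5 (mod 8), (2/29) = -1, so (2/29)^2 = +1.
Reached (1/29) = 1. Collecting the sign flips along the way, the symbol is -1.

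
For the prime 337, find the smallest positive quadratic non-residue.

5

(2/337) = +1, so 2 is a residue.
(3/337) = +1, so 3 is a residue.
(4/337) = +1, so 4 is a residue.
(5/337) = −1, so 5 is the smallest positive non-residue mod 337.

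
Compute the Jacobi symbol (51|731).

0

Reciprocity: 51 ≡ 3 and 731 ≡ 3 (mod 4), so (51/731) = −(731/51).
Reduce top mod 51: now compute (17/51).
Reciprocity: 17 ≡ 1 and 51 ≡ 3 (mod 4), so (17/51) = +(51/17).
Reduce top mod 17: now compute (0/17).
Top reduces to 0: gcd > 1, so the symbol is 0.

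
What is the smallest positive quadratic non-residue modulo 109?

(2/109) = −1, so 2 is the smallest positive non-residue mod 109.

2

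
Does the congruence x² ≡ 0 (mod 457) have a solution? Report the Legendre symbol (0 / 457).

0

Top reduces to 0: gcd > 1, so the symbol is 0.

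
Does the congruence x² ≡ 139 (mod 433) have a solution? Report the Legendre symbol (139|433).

Euler's criterion: (139/433) ≡ 139^216 (mod 433).
139^2 ≡ 269 (mod 433)
139^4 ≡ 50 (mod 433)
139^8 ≡ 335 (mod 433)
139^16 ≡ 78 (mod 433)
139^32 ≡ 22 (mod 433)
139^64 ≡ 51 (mod 433)
139^128 ≡ 3 (mod 433)
139^216 = 139^(128+64+16+8) ≡ 1 (mod 433).
Result is 1, so (139/433) = 1.

1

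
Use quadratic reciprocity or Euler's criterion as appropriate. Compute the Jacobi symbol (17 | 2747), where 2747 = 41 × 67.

Reciprocity: 17 ≡ 1 and 2747 ≡ 3 (mod 4), so (17/2747) = +(2747/17).
Reduce top mod 17: now compute (10/17).
Pull out 2: since 17 ≡ 1 (mod 8), (2/17) = +1.
Reciprocity: 5 ≡ 1 and 17 ≡ 1 (mod 4), so (5/17) = +(17/5).
Reduce top mod 5: now compute (2/5).
Pull out 2: since 5 ≡ 5 (mod 8), (2/5) = -1.
Reached (1/5) = 1. Collecting the sign flips along the way, the symbol is -1.

-1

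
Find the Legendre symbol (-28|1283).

1

First reduce: -28 ≡ 1255 (mod 1283).
Reciprocity: 1255 ≡ 3 and 1283 ≡ 3 (mod 4), so (1255/1283) = −(1283/1255).
Reduce top mod 1255: now compute (28/1255).
Pull out 2^2: since 1255 ≡ 7 (mod 8), (2/1255) = +1, so (2/1255)^2 = +1.
Reciprocity: 7 ≡ 3 and 1255 ≡ 3 (mod 4), so (7/1255) = −(1255/7).
Reduce top mod 7: now compute (2/7).
Pull out 2: since 7 ≡ 7 (mod 8), (2/7) = +1.
Reached (1/7) = 1. Collecting the sign flips along the way, the symbol is +1.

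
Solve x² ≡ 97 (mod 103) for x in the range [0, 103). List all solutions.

32, 71

Since 103 ≡ 3 (mod 4), a square root of 97 is 97^((103+1)/4) = 97^26 mod 103.
Repeated squaring: 97^2≡36, 97^4≡60, 97^8≡98, 97^16≡25 (mod 103).
97^26 = 97^(16+8+2) ≡ 32 (mod 103).
Check: 32² = 1024 ≡ 97 (mod 103). The two roots are 32 and 71.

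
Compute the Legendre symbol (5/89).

Reciprocity: 5 ≡ 1 and 89 ≡ 1 (mod 4), so (5/89) = +(89/5).
Reduce top mod 5: now compute (4/5).
Pull out 2^2: since 5 ≡ 5 (mod 8), (2/5) = -1, so (2/5)^2 = +1.
Reached (1/5) = 1. Collecting the sign flips along the way, the symbol is +1.

1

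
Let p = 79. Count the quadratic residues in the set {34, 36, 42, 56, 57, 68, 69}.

(34/79) = -1 → non-residue.
(36/79) = +1 → QR.
(42/79) = +1 → QR.
(56/79) = -1 → non-residue.
(57/79) = -1 → non-residue.
(68/79) = -1 → non-residue.
(69/79) = -1 → non-residue.
Total quadratic residues among the 7: 2.

2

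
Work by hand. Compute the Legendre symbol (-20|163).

Euler's criterion: (-20/163) ≡ 143^81 (mod 163).
143^2 ≡ 74 (mod 163)
143^4 ≡ 97 (mod 163)
143^8 ≡ 118 (mod 163)
143^16 ≡ 69 (mod 163)
143^32 ≡ 34 (mod 163)
143^64 ≡ 15 (mod 163)
143^81 = 143^(64+16+1) ≡ 1 (mod 163).
Result is 1, so (-20/163) = 1.

1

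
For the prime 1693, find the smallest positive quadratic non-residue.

2

(2/1693) = −1, so 2 is the smallest positive non-residue mod 1693.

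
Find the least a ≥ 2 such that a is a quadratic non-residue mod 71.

(2/71) = +1, so 2 is a residue.
(3/71) = +1, so 3 is a residue.
(4/71) = +1, so 4 is a residue.
(5/71) = +1, so 5 is a residue.
(6/71) = +1, so 6 is a residue.
(7/71) = −1, so 7 is the smallest positive non-residue mod 71.

7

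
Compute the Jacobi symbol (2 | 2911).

1

Pull out 2: since 2911 ≡ 7 (mod 8), (2/2911) = +1.
Reached (1/2911) = 1. Collecting the sign flips along the way, the symbol is +1.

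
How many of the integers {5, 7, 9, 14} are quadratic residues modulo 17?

1

(5/17) = -1 → non-residue.
(7/17) = -1 → non-residue.
(9/17) = +1 → QR.
(14/17) = -1 → non-residue.
Total quadratic residues among the 4: 1.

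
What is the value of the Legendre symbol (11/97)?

Reciprocity: 11 ≡ 3 and 97 ≡ 1 (mod 4), so (11/97) = +(97/11).
Reduce top mod 11: now compute (9/11).
Reciprocity: 9 ≡ 1 and 11 ≡ 3 (mod 4), so (9/11) = +(11/9).
Reduce top mod 9: now compute (2/9).
Pull out 2: since 9 ≡ 1 (mod 8), (2/9) = +1.
Reached (1/9) = 1. Collecting the sign flips along the way, the symbol is +1.

1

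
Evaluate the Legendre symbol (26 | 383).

-1

Pull out 2: since 383 ≡ 7 (mod 8), (2/383) = +1.
Reciprocity: 13 ≡ 1 and 383 ≡ 3 (mod 4), so (13/383) = +(383/13).
Reduce top mod 13: now compute (6/13).
Pull out 2: since 13 ≡ 5 (mod 8), (2/13) = -1.
Reciprocity: 3 ≡ 3 and 13 ≡ 1 (mod 4), so (3/13) = +(13/3).
Reduce top mod 3: now compute (1/3).
Reached (1/3) = 1. Collecting the sign flips along the way, the symbol is -1.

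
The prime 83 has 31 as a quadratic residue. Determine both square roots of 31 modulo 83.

23, 60

Since 83 ≡ 3 (mod 4), a square root of 31 is 31^((83+1)/4) = 31^21 mod 83.
Repeated squaring: 31^2≡48, 31^4≡63, 31^8≡68, 31^16≡59 (mod 83).
31^21 = 31^(16+4+1) ≡ 23 (mod 83).
Check: 23² = 529 ≡ 31 (mod 83). The two roots are 23 and 60.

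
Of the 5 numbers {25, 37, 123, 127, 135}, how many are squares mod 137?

4

(25/137) = +1 → QR.
(37/137) = +1 → QR.
(123/137) = +1 → QR.
(127/137) = -1 → non-residue.
(135/137) = +1 → QR.
Total quadratic residues among the 5: 4.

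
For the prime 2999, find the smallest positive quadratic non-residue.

(2/2999) = +1, so 2 is a residue.
(3/2999) = +1, so 3 is a residue.
(4/2999) = +1, so 4 is a residue.
(5/2999) = +1, so 5 is a residue.
(6/2999) = +1, so 6 is a residue.
(7/2999) = +1, so 7 is a residue.
(8/2999) = +1, so 8 is a residue.
(9/2999) = +1, so 9 is a residue.
(10/2999) = +1, so 10 is a residue.
(11/2999) = +1, so 11 is a residue.
(12/2999) = +1, so 12 is a residue.
(13/2999) = +1, so 13 is a residue.
(14/2999) = +1, so 14 is a residue.
(15/2999) = +1, so 15 is a residue.
(16/2999) = +1, so 16 is a residue.
(17/2999) = −1, so 17 is the smallest positive non-residue mod 2999.

17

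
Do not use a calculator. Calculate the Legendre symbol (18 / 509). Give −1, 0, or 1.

-1

Euler's criterion: (18/509) ≡ 18^254 (mod 509).
18^2 ≡ 324 (mod 509)
18^4 ≡ 122 (mod 509)
18^8 ≡ 123 (mod 509)
18^16 ≡ 368 (mod 509)
18^32 ≡ 30 (mod 509)
18^64 ≡ 391 (mod 509)
18^128 ≡ 181 (mod 509)
18^254 = 18^(128+64+32+16+8+4+2) ≡ 508 (mod 509).
Result is 508 ≡ −1, so (18/509) = −1.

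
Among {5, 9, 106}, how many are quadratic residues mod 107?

1

(5/107) = -1 → non-residue.
(9/107) = +1 → QR.
(106/107) = -1 → non-residue.
Total quadratic residues among the 3: 1.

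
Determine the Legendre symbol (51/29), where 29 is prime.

First reduce: 51 ≡ 22 (mod 29).
Pull out 2: since 29 ≡ 5 (mod 8), (2/29) = -1.
Reciprocity: 11 ≡ 3 and 29 ≡ 1 (mod 4), so (11/29) = +(29/11).
Reduce top mod 11: now compute (7/11).
Reciprocity: 7 ≡ 3 and 11 ≡ 3 (mod 4), so (7/11) = −(11/7).
Reduce top mod 7: now compute (4/7).
Pull out 2^2: since 7 ≡ 7 (mod 8), (2/7) = +1, so (2/7)^2 = +1.
Reached (1/7) = 1. Collecting the sign flips along the way, the symbol is +1.

1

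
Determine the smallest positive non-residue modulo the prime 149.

(2/149) = −1, so 2 is the smallest positive non-residue mod 149.

2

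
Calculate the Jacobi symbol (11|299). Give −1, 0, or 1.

1

Reciprocity: 11 ≡ 3 and 299 ≡ 3 (mod 4), so (11/299) = −(299/11).
Reduce top mod 11: now compute (2/11).
Pull out 2: since 11 ≡ 3 (mod 8), (2/11) = -1.
Reached (1/11) = 1. Collecting the sign flips along the way, the symbol is +1.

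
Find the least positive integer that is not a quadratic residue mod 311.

(2/311) = +1, so 2 is a residue.
(3/311) = +1, so 3 is a residue.
(4/311) = +1, so 4 is a residue.
(5/311) = +1, so 5 is a residue.
(6/311) = +1, so 6 is a residue.
(7/311) = +1, so 7 is a residue.
(8/311) = +1, so 8 is a residue.
(9/311) = +1, so 9 is a residue.
(10/311) = +1, so 10 is a residue.
(11/311) = −1, so 11 is the smallest positive non-residue mod 311.

11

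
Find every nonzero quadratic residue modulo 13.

1, 3, 4, 9, 10, 12

Square k = 1,…,6 (k and 13−k give the same square):
1²=1, 2²=4, 3²=9, 4²≡3, 5²≡12, 6²≡10 (mod 13).
So the quadratic residues mod 13 are {1, 3, 4, 9, 10, 12}.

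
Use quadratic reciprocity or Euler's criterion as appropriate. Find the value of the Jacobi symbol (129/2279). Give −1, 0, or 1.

0

Reciprocity: 129 ≡ 1 and 2279 ≡ 3 (mod 4), so (129/2279) = +(2279/129).
Reduce top mod 129: now compute (86/129).
Pull out 2: since 129 ≡ 1 (mod 8), (2/129) = +1.
Reciprocity: 43 ≡ 3 and 129 ≡ 1 (mod 4), so (43/129) = +(129/43).
Reduce top mod 43: now compute (0/43).
Top reduces to 0: gcd > 1, so the symbol is 0.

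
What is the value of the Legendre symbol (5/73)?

-1

Euler's criterion: (5/73) ≡ 5^36 (mod 73).
5^2 ≡ 25 (mod 73)
5^4 ≡ 41 (mod 73)
5^8 ≡ 2 (mod 73)
5^16 ≡ 4 (mod 73)
5^32 ≡ 16 (mod 73)
5^36 = 5^(32+4) ≡ 72 (mod 73).
Result is 72 ≡ −1, so (5/73) = −1.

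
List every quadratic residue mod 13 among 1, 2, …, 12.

Square k = 1,…,6 (k and 13−k give the same square):
1²=1, 2²=4, 3²=9, 4²≡3, 5²≡12, 6²≡10 (mod 13).
So the quadratic residues mod 13 are {1, 3, 4, 9, 10, 12}.

1, 3, 4, 9, 10, 12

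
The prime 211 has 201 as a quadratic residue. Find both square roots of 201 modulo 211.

Since 211 ≡ 3 (mod 4), a square root of 201 is 201^((211+1)/4) = 201^53 mod 211.
Repeated squaring: 201^2≡100, 201^4≡83, 201^8≡137, 201^16≡201, 201^32≡100 (mod 211).
201^53 = 201^(32+16+4+1) ≡ 137 (mod 211).
Check: 137² = 18769 ≡ 201 (mod 211). The two roots are 74 and 137.

74, 137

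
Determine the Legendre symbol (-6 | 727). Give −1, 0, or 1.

First reduce: -6 ≡ 721 (mod 727).
Reciprocity: 721 ≡ 1 and 727 ≡ 3 (mod 4), so (721/727) = +(727/721).
Reduce top mod 721: now compute (6/721).
Pull out 2: since 721 ≡ 1 (mod 8), (2/721) = +1.
Reciprocity: 3 ≡ 3 and 721 ≡ 1 (mod 4), so (3/721) = +(721/3).
Reduce top mod 3: now compute (1/3).
Reached (1/3) = 1. Collecting the sign flips along the way, the symbol is +1.

1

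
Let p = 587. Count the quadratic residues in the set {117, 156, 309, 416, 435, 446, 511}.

2

(117/587) = -1 → non-residue.
(156/587) = -1 → non-residue.
(309/587) = -1 → non-residue.
(416/587) = +1 → QR.
(435/587) = -1 → non-residue.
(446/587) = -1 → non-residue.
(511/587) = +1 → QR.
Total quadratic residues among the 7: 2.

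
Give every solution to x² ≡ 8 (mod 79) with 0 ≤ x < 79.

18, 61

Since 79 ≡ 3 (mod 4), a square root of 8 is 8^((79+1)/4) = 8^20 mod 79.
Repeated squaring: 8^2≡64, 8^4≡67, 8^8≡65, 8^16≡38 (mod 79).
8^20 = 8^(16+4) ≡ 18 (mod 79).
Check: 18² = 324 ≡ 8 (mod 79). The two roots are 18 and 61.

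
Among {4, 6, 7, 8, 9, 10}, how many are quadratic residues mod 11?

2

(4/11) = +1 → QR.
(6/11) = -1 → non-residue.
(7/11) = -1 → non-residue.
(8/11) = -1 → non-residue.
(9/11) = +1 → QR.
(10/11) = -1 → non-residue.
Total quadratic residues among the 6: 2.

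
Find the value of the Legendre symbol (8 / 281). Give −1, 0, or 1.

1

Pull out 2^3: since 281 ≡ 1 (mod 8), (2/281) = +1, so (2/281)^3 = +1.
Reached (1/281) = 1. Collecting the sign flips along the way, the symbol is +1.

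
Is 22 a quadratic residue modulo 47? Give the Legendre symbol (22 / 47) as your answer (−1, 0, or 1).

Pull out 2: since 47 ≡ 7 (mod 8), (2/47) = +1.
Reciprocity: 11 ≡ 3 and 47 ≡ 3 (mod 4), so (11/47) = −(47/11).
Reduce top mod 11: now compute (3/11).
Reciprocity: 3 ≡ 3 and 11 ≡ 3 (mod 4), so (3/11) = −(11/3).
Reduce top mod 3: now compute (2/3).
Pull out 2: since 3 ≡ 3 (mod 8), (2/3) = -1.
Reached (1/3) = 1. Collecting the sign flips along the way, the symbol is -1.

-1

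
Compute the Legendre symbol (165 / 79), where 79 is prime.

-1

First reduce: 165 ≡ 7 (mod 79).
Reciprocity: 7 ≡ 3 and 79 ≡ 3 (mod 4), so (7/79) = −(79/7).
Reduce top mod 7: now compute (2/7).
Pull out 2: since 7 ≡ 7 (mod 8), (2/7) = +1.
Reached (1/7) = 1. Collecting the sign flips along the way, the symbol is -1.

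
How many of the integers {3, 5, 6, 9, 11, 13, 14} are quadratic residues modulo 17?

(3/17) = -1 → non-residue.
(5/17) = -1 → non-residue.
(6/17) = -1 → non-residue.
(9/17) = +1 → QR.
(11/17) = -1 → non-residue.
(13/17) = +1 → QR.
(14/17) = -1 → non-residue.
Total quadratic residues among the 7: 2.

2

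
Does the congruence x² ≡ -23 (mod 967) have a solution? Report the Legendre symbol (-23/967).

1

Euler's criterion: (-23/967) ≡ 944^483 (mod 967).
944^2 ≡ 529 (mod 967)
944^4 ≡ 378 (mod 967)
944^8 ≡ 735 (mod 967)
944^16 ≡ 639 (mod 967)
944^32 ≡ 247 (mod 967)
944^64 ≡ 88 (mod 967)
944^128 ≡ 8 (mod 967)
944^256 ≡ 64 (mod 967)
944^483 = 944^(256+128+64+32+2+1) ≡ 1 (mod 967).
Result is 1, so (-23/967) = 1.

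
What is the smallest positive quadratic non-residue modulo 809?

(2/809) = +1, so 2 is a residue.
(3/809) = −1, so 3 is the smallest positive non-residue mod 809.

3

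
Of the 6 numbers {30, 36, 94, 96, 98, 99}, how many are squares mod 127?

(30/127) = +1 → QR.
(36/127) = +1 → QR.
(94/127) = +1 → QR.
(96/127) = -1 → non-residue.
(98/127) = +1 → QR.
(99/127) = +1 → QR.
Total quadratic residues among the 6: 5.

5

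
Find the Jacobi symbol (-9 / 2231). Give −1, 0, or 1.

First reduce: -9 ≡ 2222 (mod 2231).
Pull out 2: since 2231 ≡ 7 (mod 8), (2/2231) = +1.
Reciprocity: 1111 ≡ 3 and 2231 ≡ 3 (mod 4), so (1111/2231) = −(2231/1111).
Reduce top mod 1111: now compute (9/1111).
Reciprocity: 9 ≡ 1 and 1111 ≡ 3 (mod 4), so (9/1111) = +(1111/9).
Reduce top mod 9: now compute (4/9).
Pull out 2^2: since 9 ≡ 1 (mod 8), (2/9) = +1, so (2/9)^2 = +1.
Reached (1/9) = 1. Collecting the sign flips along the way, the symbol is -1.

-1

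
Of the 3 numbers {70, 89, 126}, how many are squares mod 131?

1

(70/131) = -1 → non-residue.
(89/131) = +1 → QR.
(126/131) = -1 → non-residue.
Total quadratic residues among the 3: 1.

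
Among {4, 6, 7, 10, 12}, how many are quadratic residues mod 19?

3

(4/19) = +1 → QR.
(6/19) = +1 → QR.
(7/19) = +1 → QR.
(10/19) = -1 → non-residue.
(12/19) = -1 → non-residue.
Total quadratic residues among the 5: 3.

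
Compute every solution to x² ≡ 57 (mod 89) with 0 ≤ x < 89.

89 ≡ 1 (mod 4), so we find a root by search.
Trying successive values, 18² = 324 ≡ 57 (mod 89). The other root is 89 − 18 = 71.

18, 71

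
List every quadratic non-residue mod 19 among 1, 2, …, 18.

Square k = 1,…,9 (k and 19−k give the same square):
1²=1, 2²=4, 3²=9, 4²=16, 5²≡6, 6²≡17, 7²≡11, 8²≡7, 9²≡5 (mod 19).
The residues are {1, 4, 5, 6, 7, 9, 11, 16, 17}; the non-residues are the remaining 9 nonzero classes.

2,3,8,10,12,13,14,15,18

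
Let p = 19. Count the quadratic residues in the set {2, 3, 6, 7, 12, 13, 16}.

(2/19) = -1 → non-residue.
(3/19) = -1 → non-residue.
(6/19) = +1 → QR.
(7/19) = +1 → QR.
(12/19) = -1 → non-residue.
(13/19) = -1 → non-residue.
(16/19) = +1 → QR.
Total quadratic residues among the 7: 3.

3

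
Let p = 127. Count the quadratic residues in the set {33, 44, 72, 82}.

(33/127) = -1 → non-residue.
(44/127) = +1 → QR.
(72/127) = +1 → QR.
(82/127) = +1 → QR.
Total quadratic residues among the 4: 3.

3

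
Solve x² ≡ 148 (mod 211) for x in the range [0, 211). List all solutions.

88, 123

Since 211 ≡ 3 (mod 4), a square root of 148 is 148^((211+1)/4) = 148^53 mod 211.
Repeated squaring: 148^2≡171, 148^4≡123, 148^8≡148, 148^16≡171, 148^32≡123 (mod 211).
148^53 = 148^(32+16+4+1) ≡ 123 (mod 211).
Check: 123² = 15129 ≡ 148 (mod 211). The two roots are 88 and 123.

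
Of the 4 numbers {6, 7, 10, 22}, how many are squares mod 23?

(6/23) = +1 → QR.
(7/23) = -1 → non-residue.
(10/23) = -1 → non-residue.
(22/23) = -1 → non-residue.
Total quadratic residues among the 4: 1.

1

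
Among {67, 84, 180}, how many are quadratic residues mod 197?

(67/197) = -1 → non-residue.
(84/197) = -1 → non-residue.
(180/197) = -1 → non-residue.
Total quadratic residues among the 3: 0.

0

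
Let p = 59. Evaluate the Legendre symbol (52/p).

Pull out 2^2: since 59 ≡ 3 (mod 8), (2/59) = -1, so (2/59)^2 = +1.
Reciprocity: 13 ≡ 1 and 59 ≡ 3 (mod 4), so (13/59) = +(59/13).
Reduce top mod 13: now compute (7/13).
Reciprocity: 7 ≡ 3 and 13 ≡ 1 (mod 4), so (7/13) = +(13/7).
Reduce top mod 7: now compute (6/7).
Pull out 2: since 7 ≡ 7 (mod 8), (2/7) = +1.
Reciprocity: 3 ≡ 3 and 7 ≡ 3 (mod 4), so (3/7) = −(7/3).
Reduce top mod 3: now compute (1/3).
Reached (1/3) = 1. Collecting the sign flips along the way, the symbol is -1.

-1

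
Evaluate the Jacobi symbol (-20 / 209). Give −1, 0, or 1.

First reduce: -20 ≡ 189 (mod 209).
Reciprocity: 189 ≡ 1 and 209 ≡ 1 (mod 4), so (189/209) = +(209/189).
Reduce top mod 189: now compute (20/189).
Pull out 2^2: since 189 ≡ 5 (mod 8), (2/189) = -1, so (2/189)^2 = +1.
Reciprocity: 5 ≡ 1 and 189 ≡ 1 (mod 4), so (5/189) = +(189/5).
Reduce top mod 5: now compute (4/5).
Pull out 2^2: since 5 ≡ 5 (mod 8), (2/5) = -1, so (2/5)^2 = +1.
Reached (1/5) = 1. Collecting the sign flips along the way, the symbol is +1.

1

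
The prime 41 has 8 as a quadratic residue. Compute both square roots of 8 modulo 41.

7, 34

41 ≡ 1 (mod 4), so we find a root by search.
Trying successive values, 7² = 49 ≡ 8 (mod 41). The other root is 41 − 7 = 34.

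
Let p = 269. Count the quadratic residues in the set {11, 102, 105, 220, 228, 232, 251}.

5

(11/269) = +1 → QR.
(102/269) = -1 → non-residue.
(105/269) = +1 → QR.
(220/269) = +1 → QR.
(228/269) = +1 → QR.
(232/269) = +1 → QR.
(251/269) = -1 → non-residue.
Total quadratic residues among the 7: 5.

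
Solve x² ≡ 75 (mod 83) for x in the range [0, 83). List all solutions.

Since 83 ≡ 3 (mod 4), a square root of 75 is 75^((83+1)/4) = 75^21 mod 83.
Repeated squaring: 75^2≡64, 75^4≡29, 75^8≡11, 75^16≡38 (mod 83).
75^21 = 75^(16+4+1) ≡ 65 (mod 83).
Check: 65² = 4225 ≡ 75 (mod 83). The two roots are 18 and 65.

18, 65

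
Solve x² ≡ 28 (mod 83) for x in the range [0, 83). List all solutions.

32, 51

Since 83 ≡ 3 (mod 4), a square root of 28 is 28^((83+1)/4) = 28^21 mod 83.
Repeated squaring: 28^2≡37, 28^4≡41, 28^8≡21, 28^16≡26 (mod 83).
28^21 = 28^(16+4+1) ≡ 51 (mod 83).
Check: 51² = 2601 ≡ 28 (mod 83). The two roots are 32 and 51.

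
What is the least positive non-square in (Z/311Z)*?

(2/311) = +1, so 2 is a residue.
(3/311) = +1, so 3 is a residue.
(4/311) = +1, so 4 is a residue.
(5/311) = +1, so 5 is a residue.
(6/311) = +1, so 6 is a residue.
(7/311) = +1, so 7 is a residue.
(8/311) = +1, so 8 is a residue.
(9/311) = +1, so 9 is a residue.
(10/311) = +1, so 10 is a residue.
(11/311) = −1, so 11 is the smallest positive non-residue mod 311.

11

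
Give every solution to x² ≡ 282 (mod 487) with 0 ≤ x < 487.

Since 487 ≡ 3 (mod 4), a square root of 282 is 282^((487+1)/4) = 282^122 mod 487.
Repeated squaring: 282^2≡143, 282^4≡482, 282^8≡25, 282^16≡138, 282^32≡51, 282^64≡166 (mod 487).
282^122 = 282^(64+32+16+8+2) ≡ 144 (mod 487).
Check: 144² = 20736 ≡ 282 (mod 487). The two roots are 144 and 343.

144, 343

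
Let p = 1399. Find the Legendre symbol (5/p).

Reciprocity: 5 ≡ 1 and 1399 ≡ 3 (mod 4), so (5/1399) = +(1399/5).
Reduce top mod 5: now compute (4/5).
Pull out 2^2: since 5 ≡ 5 (mod 8), (2/5) = -1, so (2/5)^2 = +1.
Reached (1/5) = 1. Collecting the sign flips along the way, the symbol is +1.

1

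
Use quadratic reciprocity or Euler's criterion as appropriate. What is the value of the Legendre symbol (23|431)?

1

Euler's criterion: (23/431) ≡ 23^215 (mod 431).
23^2 ≡ 98 (mod 431)
23^4 ≡ 122 (mod 431)
23^8 ≡ 230 (mod 431)
23^16 ≡ 318 (mod 431)
23^32 ≡ 270 (mod 431)
23^64 ≡ 61 (mod 431)
23^128 ≡ 273 (mod 431)
23^215 = 23^(128+64+16+4+2+1) ≡ 1 (mod 431).
Result is 1, so (23/431) = 1.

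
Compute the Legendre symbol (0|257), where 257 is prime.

Top reduces to 0: gcd > 1, so the symbol is 0.

0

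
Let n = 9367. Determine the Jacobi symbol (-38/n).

0

First reduce: -38 ≡ 9329 (mod 9367).
Reciprocity: 9329 ≡ 1 and 9367 ≡ 3 (mod 4), so (9329/9367) = +(9367/9329).
Reduce top mod 9329: now compute (38/9329).
Pull out 2: since 9329 ≡ 1 (mod 8), (2/9329) = +1.
Reciprocity: 19 ≡ 3 and 9329 ≡ 1 (mod 4), so (19/9329) = +(9329/19).
Reduce top mod 19: now compute (0/19).
Top reduces to 0: gcd > 1, so the symbol is 0.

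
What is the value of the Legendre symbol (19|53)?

-1

Euler's criterion: (19/53) ≡ 19^26 (mod 53).
19^2 ≡ 43 (mod 53)
19^4 ≡ 47 (mod 53)
19^8 ≡ 36 (mod 53)
19^16 ≡ 24 (mod 53)
19^26 = 19^(16+8+2) ≡ 52 (mod 53).
Result is 52 ≡ −1, so (19/53) = −1.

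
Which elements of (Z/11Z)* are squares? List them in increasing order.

Square k = 1,…,5 (k and 11−k give the same square):
1²=1, 2²=4, 3²=9, 4²≡5, 5²≡3 (mod 11).
So the quadratic residues mod 11 are {1, 3, 4, 5, 9}.

1,3,4,5,9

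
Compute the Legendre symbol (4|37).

Pull out 2^2: since 37 ≡ 5 (mod 8), (2/37) = -1, so (2/37)^2 = +1.
Reached (1/37) = 1. Collecting the sign flips along the way, the symbol is +1.

1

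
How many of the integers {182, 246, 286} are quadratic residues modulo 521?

2

(182/521) = -1 → non-residue.
(246/521) = +1 → QR.
(286/521) = +1 → QR.
Total quadratic residues among the 3: 2.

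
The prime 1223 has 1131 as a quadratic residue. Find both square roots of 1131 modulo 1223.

Since 1223 ≡ 3 (mod 4), a square root of 1131 is 1131^((1223+1)/4) = 1131^306 mod 1223.
Repeated squaring: 1131^2≡1126, 1131^4≡848, 1131^8≡1203, 1131^16≡400, 1131^32≡1010, 1131^64≡118, 1131^128≡471, 1131^256≡478 (mod 1223).
1131^306 = 1131^(256+32+16+2) ≡ 252 (mod 1223).
Check: 252² = 63504 ≡ 1131 (mod 1223). The two roots are 252 and 971.

252, 971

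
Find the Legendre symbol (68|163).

Pull out 2^2: since 163 ≡ 3 (mod 8), (2/163) = -1, so (2/163)^2 = +1.
Reciprocity: 17 ≡ 1 and 163 ≡ 3 (mod 4), so (17/163) = +(163/17).
Reduce top mod 17: now compute (10/17).
Pull out 2: since 17 ≡ 1 (mod 8), (2/17) = +1.
Reciprocity: 5 ≡ 1 and 17 ≡ 1 (mod 4), so (5/17) = +(17/5).
Reduce top mod 5: now compute (2/5).
Pull out 2: since 5 ≡ 5 (mod 8), (2/5) = -1.
Reached (1/5) = 1. Collecting the sign flips along the way, the symbol is -1.

-1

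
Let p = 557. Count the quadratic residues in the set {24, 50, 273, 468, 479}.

2

(24/557) = +1 → QR.
(50/557) = -1 → non-residue.
(273/557) = +1 → QR.
(468/557) = -1 → non-residue.
(479/557) = -1 → non-residue.
Total quadratic residues among the 5: 2.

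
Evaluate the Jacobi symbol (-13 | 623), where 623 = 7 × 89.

-1

First reduce: -13 ≡ 610 (mod 623).
Pull out 2: since 623 ≡ 7 (mod 8), (2/623) = +1.
Reciprocity: 305 ≡ 1 and 623 ≡ 3 (mod 4), so (305/623) = +(623/305).
Reduce top mod 305: now compute (13/305).
Reciprocity: 13 ≡ 1 and 305 ≡ 1 (mod 4), so (13/305) = +(305/13).
Reduce top mod 13: now compute (6/13).
Pull out 2: since 13 ≡ 5 (mod 8), (2/13) = -1.
Reciprocity: 3 ≡ 3 and 13 ≡ 1 (mod 4), so (3/13) = +(13/3).
Reduce top mod 3: now compute (1/3).
Reached (1/3) = 1. Collecting the sign flips along the way, the symbol is -1.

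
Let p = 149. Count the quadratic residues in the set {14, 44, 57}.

0

(14/149) = -1 → non-residue.
(44/149) = -1 → non-residue.
(57/149) = -1 → non-residue.
Total quadratic residues among the 3: 0.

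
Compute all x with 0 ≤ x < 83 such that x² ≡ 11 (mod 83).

29, 54

Since 83 ≡ 3 (mod 4), a square root of 11 is 11^((83+1)/4) = 11^21 mod 83.
Repeated squaring: 11^2≡38, 11^4≡33, 11^8≡10, 11^16≡17 (mod 83).
11^21 = 11^(16+4+1) ≡ 29 (mod 83).
Check: 29² = 841 ≡ 11 (mod 83). The two roots are 29 and 54.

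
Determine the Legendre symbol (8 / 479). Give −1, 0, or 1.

1

Pull out 2^3: since 479 ≡ 7 (mod 8), (2/479) = +1, so (2/479)^3 = +1.
Reached (1/479) = 1. Collecting the sign flips along the way, the symbol is +1.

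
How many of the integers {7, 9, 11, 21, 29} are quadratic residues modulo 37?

4

(7/37) = +1 → QR.
(9/37) = +1 → QR.
(11/37) = +1 → QR.
(21/37) = +1 → QR.
(29/37) = -1 → non-residue.
Total quadratic residues among the 5: 4.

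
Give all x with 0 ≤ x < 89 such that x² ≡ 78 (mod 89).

89 ≡ 1 (mod 4), so we find a root by search.
Trying successive values, 16² = 256 ≡ 78 (mod 89). The other root is 89 − 16 = 73.

16, 73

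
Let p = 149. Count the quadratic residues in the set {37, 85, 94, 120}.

(37/149) = +1 → QR.
(85/149) = +1 → QR.
(94/149) = -1 → non-residue.
(120/149) = +1 → QR.
Total quadratic residues among the 4: 3.

3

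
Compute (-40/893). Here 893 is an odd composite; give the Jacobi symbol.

First reduce: -40 ≡ 853 (mod 893).
Reciprocity: 853 ≡ 1 and 893 ≡ 1 (mod 4), so (853/893) = +(893/853).
Reduce top mod 853: now compute (40/853).
Pull out 2^3: since 853 ≡ 5 (mod 8), (2/853) = -1, so (2/853)^3 = -1.
Reciprocity: 5 ≡ 1 and 853 ≡ 1 (mod 4), so (5/853) = +(853/5).
Reduce top mod 5: now compute (3/5).
Reciprocity: 3 ≡ 3 and 5 ≡ 1 (mod 4), so (3/5) = +(5/3).
Reduce top mod 3: now compute (2/3).
Pull out 2: since 3 ≡ 3 (mod 8), (2/3) = -1.
Reached (1/3) = 1. Collecting the sign flips along the way, the symbol is +1.

1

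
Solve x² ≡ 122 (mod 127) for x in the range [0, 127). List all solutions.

Since 127 ≡ 3 (mod 4), a square root of 122 is 122^((127+1)/4) = 122^32 mod 127.
Repeated squaring: 122^2≡25, 122^4≡117, 122^8≡100, 122^16≡94, 122^32≡73 (mod 127).
122^32 = 122^(32) ≡ 73 (mod 127).
Check: 73² = 5329 ≡ 122 (mod 127). The two roots are 54 and 73.

54, 73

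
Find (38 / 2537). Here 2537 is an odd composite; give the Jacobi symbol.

Pull out 2: since 2537 ≡ 1 (mod 8), (2/2537) = +1.
Reciprocity: 19 ≡ 3 and 2537 ≡ 1 (mod 4), so (19/2537) = +(2537/19).
Reduce top mod 19: now compute (10/19).
Pull out 2: since 19 ≡ 3 (mod 8), (2/19) = -1.
Reciprocity: 5 ≡ 1 and 19 ≡ 3 (mod 4), so (5/19) = +(19/5).
Reduce top mod 5: now compute (4/5).
Pull out 2^2: since 5 ≡ 5 (mod 8), (2/5) = -1, so (2/5)^2 = +1.
Reached (1/5) = 1. Collecting the sign flips along the way, the symbol is -1.

-1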